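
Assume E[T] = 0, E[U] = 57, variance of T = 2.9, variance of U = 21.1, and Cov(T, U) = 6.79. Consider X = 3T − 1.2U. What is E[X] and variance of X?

E[X] = -68.4, variance of X = 7.596

E[X] = 3·E[T] + (-1.2)·E[U] = 3·0 + (-1.2)·57 = -68.4.
variance of X = a²·variance of T + b²·variance of U + 2ab·Cov(T, U) with a = 3, b = -1.2.
= 3²·2.9 + (-1.2)²·21.1 + 2·3·(-1.2)·6.79
= 26.1 + 30.384 + (-48.888) = 7.596.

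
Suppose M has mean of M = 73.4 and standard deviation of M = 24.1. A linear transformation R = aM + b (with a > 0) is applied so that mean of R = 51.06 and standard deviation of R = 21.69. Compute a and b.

standard deviation of R = a·standard deviation of M (a > 0), so a = 21.69/24.1 = 0.9.
mean of R = a·mean of M + b, so b = 51.06 − 0.9·73.4 = -15.

a = 0.9, b = -15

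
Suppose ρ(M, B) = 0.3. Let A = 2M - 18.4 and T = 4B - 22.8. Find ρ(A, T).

ρ(A, T) = 0.3

Linear rescalings preserve correlation up to sign; here the slopes 2 and 4 have the same sign, so ρ(A, T) = ρ(M, B) = 0.3.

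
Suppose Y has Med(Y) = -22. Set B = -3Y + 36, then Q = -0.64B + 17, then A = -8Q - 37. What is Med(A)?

Med(A) = 349.24

Med(B) = (-3)·(-22) + 36 = 102.
Med(Q) = (-0.64)·102 + 17 = -48.28.
Med(A) = (-8)·(-48.28) + (-37) = 349.24.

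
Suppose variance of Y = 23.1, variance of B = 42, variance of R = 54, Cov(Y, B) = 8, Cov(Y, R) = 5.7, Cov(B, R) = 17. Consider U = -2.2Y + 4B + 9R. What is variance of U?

variance of U = 6015.284

variance of U = a²·variance of Y + b²·variance of B + c²·variance of R + 2ab·Cov(Y, B) + 2ac·Cov(Y, R) + 2bc·Cov(B, R), with a = -2.2, b = 4, c = 9.
= 111.804 + 672 + 4374 + (-140.8) + (-225.72) + 1224
= 6015.284.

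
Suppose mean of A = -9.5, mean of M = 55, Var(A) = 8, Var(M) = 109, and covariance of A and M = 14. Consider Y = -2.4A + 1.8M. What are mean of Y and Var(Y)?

mean of Y = 121.8, Var(Y) = 278.28

mean of Y = (-2.4)·mean of A + 1.8·mean of M = (-2.4)·(-9.5) + 1.8·55 = 121.8.
Var(Y) = a²·Var(A) + b²·Var(M) + 2ab·covariance of A and M with a = -2.4, b = 1.8.
= (-2.4)²·8 + 1.8²·109 + 2·(-2.4)·1.8·14
= 46.08 + 353.16 + (-120.96) = 278.28.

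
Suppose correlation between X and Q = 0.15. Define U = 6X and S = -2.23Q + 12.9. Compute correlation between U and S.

correlation between U and S = -0.15

Linear rescalings preserve |correlation|; the slopes 6 and -2.23 have opposite signs, so the correlation flips sign: correlation between U and S = −correlation between X and Q = -0.15.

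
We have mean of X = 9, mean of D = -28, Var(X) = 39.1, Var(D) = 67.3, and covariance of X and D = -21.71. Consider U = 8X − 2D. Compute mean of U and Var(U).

mean of U = 128, Var(U) = 3466.32

mean of U = 8·mean of X + (-2)·mean of D = 8·9 + (-2)·(-28) = 128.
Var(U) = a²·Var(X) + b²·Var(D) + 2ab·covariance of X and D with a = 8, b = -2.
= 8²·39.1 + (-2)²·67.3 + 2·8·(-2)·(-21.71)
= 2502.4 + 269.2 + 694.72 = 3466.32.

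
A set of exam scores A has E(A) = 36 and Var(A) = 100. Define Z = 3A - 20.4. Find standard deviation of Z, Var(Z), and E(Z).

Z = 3A - 20.4 is linear with a = 3, b = -20.4.
standard deviation of A = √100 = 10.
standard deviation of Z = |a|·standard deviation of A = |3|·10 = 30.
Var(Z) = a²·Var(A) = 3²·100 = 900 (the additive constant -20.4 does not affect variance).
E(Z) = a·E(A) + b = 3·36 + (-20.4) = 87.6.

standard deviation of Z = 30, Var(Z) = 900, E(Z) = 87.6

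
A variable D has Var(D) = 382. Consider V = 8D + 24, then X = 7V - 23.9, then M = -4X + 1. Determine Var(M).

Var(M) = 19167232

Var(V) = 8²·382 = 24448.
Var(X) = 7²·24448 = 1197952.
Var(M) = (-4)²·1197952 = 19167232.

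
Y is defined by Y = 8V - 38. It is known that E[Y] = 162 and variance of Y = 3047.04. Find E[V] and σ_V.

E[V] = 25, σ_V = 6.9

From Y = 8V - 38: E[Y] = a·E[V] + b, so E[V] = (E[Y] − b)/a = (162 − (-38))/8 = 25.
σ_Y = √3047.04 = 55.2.
σ_Y = |a|·σ_V, so σ_V = 55.2/|8| = 6.9.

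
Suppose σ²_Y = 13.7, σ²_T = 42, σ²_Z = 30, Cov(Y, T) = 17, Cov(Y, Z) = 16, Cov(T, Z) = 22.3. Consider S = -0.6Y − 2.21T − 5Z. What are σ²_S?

σ²_S = a²·σ²_Y + b²·σ²_T + c²·σ²_Z + 2ab·Cov(Y, T) + 2ac·Cov(Y, Z) + 2bc·Cov(T, Z), with a = -0.6, b = -2.21, c = -5.
= 4.932 + 205.1322 + 750 + 45.084 + 96 + 492.83
= 1593.9782.

σ²_S = 1593.9782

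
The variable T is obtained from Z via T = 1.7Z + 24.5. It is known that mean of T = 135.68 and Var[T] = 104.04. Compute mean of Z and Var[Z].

From T = 1.7Z + 24.5: mean of T = a·mean of Z + b, so mean of Z = (mean of T − b)/a = (135.68 − 24.5)/1.7 = 65.4.
Var[T] = a²·Var[Z], so Var[Z] = 104.04/1.7² = 36.

mean of Z = 65.4, Var[Z] = 36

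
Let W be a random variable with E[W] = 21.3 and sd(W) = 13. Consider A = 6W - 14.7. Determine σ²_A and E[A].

A = 6W - 14.7 is linear with a = 6, b = -14.7.
σ²_W = 13² = 169.
σ²_A = a²·σ²_W = 6²·169 = 6084 (the additive constant -14.7 does not affect variance).
E[A] = a·E[W] + b = 6·21.3 + (-14.7) = 113.1.

σ²_A = 6084, E[A] = 113.1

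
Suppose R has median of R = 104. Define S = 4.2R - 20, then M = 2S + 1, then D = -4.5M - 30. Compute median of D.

median of S = 4.2·104 + (-20) = 416.8.
median of M = 2·416.8 + 1 = 834.6.
median of D = (-4.5)·834.6 + (-30) = -3785.7.

median of D = -3785.7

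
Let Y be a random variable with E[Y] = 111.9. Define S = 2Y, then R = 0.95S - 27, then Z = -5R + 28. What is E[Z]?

E[Z] = -900.05

E[S] = 2·111.9 = 223.8.
E[R] = 0.95·223.8 + (-27) = 185.61.
E[Z] = (-5)·185.61 + 28 = -900.05.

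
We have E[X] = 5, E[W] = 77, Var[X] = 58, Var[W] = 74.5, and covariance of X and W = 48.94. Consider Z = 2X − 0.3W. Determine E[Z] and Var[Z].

E[Z] = -13.1, Var[Z] = 179.977

E[Z] = 2·E[X] + (-0.3)·E[W] = 2·5 + (-0.3)·77 = -13.1.
Var[Z] = a²·Var[X] + b²·Var[W] + 2ab·covariance of X and W with a = 2, b = -0.3.
= 2²·58 + (-0.3)²·74.5 + 2·2·(-0.3)·48.94
= 232 + 6.705 + (-58.728) = 179.977.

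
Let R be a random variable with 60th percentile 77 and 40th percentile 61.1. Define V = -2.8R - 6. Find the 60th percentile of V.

Since a = -2.8 < 0 the transformation is decreasing, reversing order: the 60th percentile of V corresponds to the 40th percentile of R.
So P_{60}(V) = a·P_{40}(R) + b = (-2.8)·61.1 + (-6) = -177.08.

60th percentile of V = -177.08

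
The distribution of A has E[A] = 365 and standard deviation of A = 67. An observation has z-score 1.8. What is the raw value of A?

A = 485.6

A = E[A] + z·standard deviation of A = 365 + 1.8·67 = 485.6.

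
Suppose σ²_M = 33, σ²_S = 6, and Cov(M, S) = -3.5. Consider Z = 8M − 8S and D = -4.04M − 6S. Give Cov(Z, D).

Cov(Z, D) = -723.68

By bilinearity, Cov(Z, D) = ac·σ²_M + bd·σ²_S + (ad+bc)·Cov(M, S), with a=8, b=-8, c=-4.04, d=-6.
ac·σ²_M = 8·(-4.04)·33 = -1066.56
bd·σ²_S = (-8)·(-6)·6 = 288
(ad+bc)·Cov(M, S) = (-15.68)·(-3.5) = 54.88
Cov(Z, D) = -1066.56 + 288 + 54.88 = -723.68.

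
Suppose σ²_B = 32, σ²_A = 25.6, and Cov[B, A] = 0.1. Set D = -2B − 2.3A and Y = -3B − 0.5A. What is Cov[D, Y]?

By bilinearity, Cov[D, Y] = ac·σ²_B + bd·σ²_A + (ad+bc)·Cov[B, A], with a=-2, b=-2.3, c=-3, d=-0.5.
ac·σ²_B = (-2)·(-3)·32 = 192
bd·σ²_A = (-2.3)·(-0.5)·25.6 = 29.44
(ad+bc)·Cov[B, A] = (7.9)·0.1 = 0.79
Cov[D, Y] = 192 + 29.44 + 0.79 = 222.23.

Cov[D, Y] = 222.23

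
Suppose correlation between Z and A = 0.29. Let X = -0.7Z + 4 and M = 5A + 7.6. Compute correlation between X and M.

correlation between X and M = -0.29

Linear rescalings preserve |correlation|; the slopes -0.7 and 5 have opposite signs, so the correlation flips sign: correlation between X and M = −correlation between Z and A = -0.29.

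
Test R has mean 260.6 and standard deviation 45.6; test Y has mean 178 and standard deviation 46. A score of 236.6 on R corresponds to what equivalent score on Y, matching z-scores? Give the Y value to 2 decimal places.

z = (236.6 − 260.6)/45.6 ≈ -0.5263.
Y = 178 + z·46 = 178 + (236.6 − 260.6)·46/45.6 ≈ 153.79.

Y = 153.79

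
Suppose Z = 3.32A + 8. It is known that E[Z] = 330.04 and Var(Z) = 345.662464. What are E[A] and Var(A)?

From Z = 3.32A + 8: E[Z] = a·E[A] + b, so E[A] = (E[Z] − b)/a = (330.04 − 8)/3.32 = 97.
Var(Z) = a²·Var(A), so Var(A) = 345.662464/3.32² = 31.36.

E[A] = 97, Var(A) = 31.36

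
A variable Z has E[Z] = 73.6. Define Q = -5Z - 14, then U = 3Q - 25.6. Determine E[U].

E[U] = -1171.6

E[Q] = (-5)·73.6 + (-14) = -382.
E[U] = 3·(-382) + (-25.6) = -1171.6.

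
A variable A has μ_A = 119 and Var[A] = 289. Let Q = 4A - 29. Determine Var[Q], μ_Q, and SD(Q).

Var[Q] = 4624, μ_Q = 447, SD(Q) = 68

Q = 4A - 29 is linear with a = 4, b = -29.
Var[Q] = a²·Var[A] = 4²·289 = 4624 (the additive constant -29 does not affect variance).
μ_Q = a·μ_A + b = 4·119 + (-29) = 447.
SD(A) = √289 = 17.
SD(Q) = |a|·SD(A) = |4|·17 = 68.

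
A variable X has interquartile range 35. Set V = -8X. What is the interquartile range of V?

Under V = aX + b, IQR(V) = |a|·IQR(X) = |-8|·35 = 280 (shifts cancel; spread scales by |a|).

IQR(V) = 280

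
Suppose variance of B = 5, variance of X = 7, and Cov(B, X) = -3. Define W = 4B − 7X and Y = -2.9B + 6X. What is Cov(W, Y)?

Cov(W, Y) = -484.9

By bilinearity, Cov(W, Y) = ac·variance of B + bd·variance of X + (ad+bc)·Cov(B, X), with a=4, b=-7, c=-2.9, d=6.
ac·variance of B = 4·(-2.9)·5 = -58
bd·variance of X = (-7)·6·7 = -294
(ad+bc)·Cov(B, X) = (44.3)·(-3) = -132.9
Cov(W, Y) = -58 + (-294) + (-132.9) = -484.9.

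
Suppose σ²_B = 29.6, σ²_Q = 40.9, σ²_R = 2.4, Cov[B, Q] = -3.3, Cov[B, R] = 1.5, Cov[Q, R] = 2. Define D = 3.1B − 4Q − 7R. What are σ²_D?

σ²_D = 1185.196

σ²_D = a²·σ²_B + b²·σ²_Q + c²·σ²_R + 2ab·Cov[B, Q] + 2ac·Cov[B, R] + 2bc·Cov[Q, R], with a = 3.1, b = -4, c = -7.
= 284.456 + 654.4 + 117.6 + 81.84 + (-65.1) + 112
= 1185.196.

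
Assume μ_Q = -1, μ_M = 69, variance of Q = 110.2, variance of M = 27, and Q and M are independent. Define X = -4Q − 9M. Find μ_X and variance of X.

μ_X = (-4)·μ_Q + (-9)·μ_M = (-4)·(-1) + (-9)·69 = -617.
variance of X = a²·variance of Q + b²·variance of M + 2ab·Cov(Q, M) with a = -4, b = -9.
Independence gives Cov(Q, M) = 0.
= (-4)²·110.2 + (-9)²·27 + 2·(-4)·(-9)·0
= 1763.2 + 2187 + 0 = 3950.2.

μ_X = -617, variance of X = 3950.2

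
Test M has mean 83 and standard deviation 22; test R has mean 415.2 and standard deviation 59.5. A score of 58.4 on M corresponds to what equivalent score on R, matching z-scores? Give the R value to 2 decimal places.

z = (58.4 − 83)/22 ≈ -1.1182.
R = 415.2 + z·59.5 = 415.2 + (58.4 − 83)·59.5/22 ≈ 348.67.

R = 348.67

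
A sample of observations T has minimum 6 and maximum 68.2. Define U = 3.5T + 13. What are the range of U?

Range(U) = 217.7

Range of T = 68.2 − 6 = 62.2.
Range(U) = |a|·Range(T) = |3.5|·62.2 = 217.7.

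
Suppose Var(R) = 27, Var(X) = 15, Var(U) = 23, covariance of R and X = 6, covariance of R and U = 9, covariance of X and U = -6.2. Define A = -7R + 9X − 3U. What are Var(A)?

Var(A) = 2701.8

Var(A) = a²·Var(R) + b²·Var(X) + c²·Var(U) + 2ab·covariance of R and X + 2ac·covariance of R and U + 2bc·covariance of X and U, with a = -7, b = 9, c = -3.
= 1323 + 1215 + 207 + (-756) + 378 + 334.8
= 2701.8.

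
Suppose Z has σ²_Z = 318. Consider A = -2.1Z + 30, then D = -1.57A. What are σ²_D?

σ²_A = (-2.1)²·318 = 1402.38.
σ²_D = (-1.57)²·1402.38 = 3456.726462.

σ²_D = 3456.726462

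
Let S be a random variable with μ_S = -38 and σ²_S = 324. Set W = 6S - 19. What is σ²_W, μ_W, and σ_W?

W = 6S - 19 is linear with a = 6, b = -19.
σ²_W = a²·σ²_S = 6²·324 = 11664 (the additive constant -19 does not affect variance).
μ_W = a·μ_S + b = 6·(-38) + (-19) = -247.
σ_S = √324 = 18.
σ_W = |a|·σ_S = |6|·18 = 108.

σ²_W = 11664, μ_W = -247, σ_W = 108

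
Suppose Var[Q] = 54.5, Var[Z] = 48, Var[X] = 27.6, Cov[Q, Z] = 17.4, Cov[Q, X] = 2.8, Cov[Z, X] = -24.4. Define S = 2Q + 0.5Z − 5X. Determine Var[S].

Var[S] = a²·Var[Q] + b²·Var[Z] + c²·Var[X] + 2ab·Cov[Q, Z] + 2ac·Cov[Q, X] + 2bc·Cov[Z, X], with a = 2, b = 0.5, c = -5.
= 218 + 12 + 690 + 34.8 + (-56) + 122
= 1020.8.

Var[S] = 1020.8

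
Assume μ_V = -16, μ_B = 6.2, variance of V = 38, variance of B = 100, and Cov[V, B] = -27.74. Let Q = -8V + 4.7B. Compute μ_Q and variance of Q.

μ_Q = (-8)·μ_V + 4.7·μ_B = (-8)·(-16) + 4.7·6.2 = 157.14.
variance of Q = a²·variance of V + b²·variance of B + 2ab·Cov[V, B] with a = -8, b = 4.7.
= (-8)²·38 + 4.7²·100 + 2·(-8)·4.7·(-27.74)
= 2432 + 2209 + 2086.048 = 6727.048.

μ_Q = 157.14, variance of Q = 6727.048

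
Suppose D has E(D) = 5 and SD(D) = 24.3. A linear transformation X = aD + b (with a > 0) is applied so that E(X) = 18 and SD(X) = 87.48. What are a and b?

a = 3.6, b = 0

SD(X) = a·SD(D) (a > 0), so a = 87.48/24.3 = 3.6.
E(X) = a·E(D) + b, so b = 18 − 3.6·5 = 0.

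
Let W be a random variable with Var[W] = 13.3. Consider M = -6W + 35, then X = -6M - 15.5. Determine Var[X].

Var[X] = 17236.8

Var[M] = (-6)²·13.3 = 478.8.
Var[X] = (-6)²·478.8 = 17236.8.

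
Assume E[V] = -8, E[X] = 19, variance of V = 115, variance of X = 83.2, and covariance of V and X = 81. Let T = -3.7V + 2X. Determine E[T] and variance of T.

E[T] = 67.6, variance of T = 708.35

E[T] = (-3.7)·E[V] + 2·E[X] = (-3.7)·(-8) + 2·19 = 67.6.
variance of T = a²·variance of V + b²·variance of X + 2ab·covariance of V and X with a = -3.7, b = 2.
= (-3.7)²·115 + 2²·83.2 + 2·(-3.7)·2·81
= 1574.35 + 332.8 + (-1198.8) = 708.35.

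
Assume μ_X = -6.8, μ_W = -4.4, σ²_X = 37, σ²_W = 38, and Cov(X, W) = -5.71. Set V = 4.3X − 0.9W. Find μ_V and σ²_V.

μ_V = 4.3·μ_X + (-0.9)·μ_W = 4.3·(-6.8) + (-0.9)·(-4.4) = -25.28.
σ²_V = a²·σ²_X + b²·σ²_W + 2ab·Cov(X, W) with a = 4.3, b = -0.9.
= 4.3²·37 + (-0.9)²·38 + 2·4.3·(-0.9)·(-5.71)
= 684.13 + 30.78 + 44.1954 = 759.1054.

μ_V = -25.28, σ²_V = 759.1054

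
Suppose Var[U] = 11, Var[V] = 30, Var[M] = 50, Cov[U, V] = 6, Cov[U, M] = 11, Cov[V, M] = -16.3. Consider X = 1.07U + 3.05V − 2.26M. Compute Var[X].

Var[X] = 757.7223

Var[X] = a²·Var[U] + b²·Var[V] + c²·Var[M] + 2ab·Cov[U, V] + 2ac·Cov[U, M] + 2bc·Cov[V, M], with a = 1.07, b = 3.05, c = -2.26.
= 12.5939 + 279.075 + 255.38 + 39.162 + (-53.2004) + 224.7118
= 757.7223.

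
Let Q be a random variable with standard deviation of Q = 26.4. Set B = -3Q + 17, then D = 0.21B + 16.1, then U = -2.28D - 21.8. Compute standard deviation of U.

standard deviation of U = 37.92096

standard deviation of B = |-3|·26.4 = 79.2.
standard deviation of D = |0.21|·79.2 = 16.632.
standard deviation of U = |-2.28|·16.632 = 37.92096.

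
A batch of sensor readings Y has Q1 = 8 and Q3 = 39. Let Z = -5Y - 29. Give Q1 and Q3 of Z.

a = -5 < 0 reverses order: Q1(Z) comes from Q3(Y), Q3(Z) from Q1(Y).
Q1(Z) = (-5)·39 + (-29) = -224; Q3(Z) = (-5)·8 + (-29) = -69.

Q1(Z) = -224, Q3(Z) = -69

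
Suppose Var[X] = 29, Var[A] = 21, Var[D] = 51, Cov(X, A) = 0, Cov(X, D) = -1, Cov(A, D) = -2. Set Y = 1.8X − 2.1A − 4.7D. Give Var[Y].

Var[Y] = a²·Var[X] + b²·Var[A] + c²·Var[D] + 2ab·Cov(X, A) + 2ac·Cov(X, D) + 2bc·Cov(A, D), with a = 1.8, b = -2.1, c = -4.7.
= 93.96 + 92.61 + 1126.59 + 0 + 16.92 + (-39.48)
= 1290.6.

Var[Y] = 1290.6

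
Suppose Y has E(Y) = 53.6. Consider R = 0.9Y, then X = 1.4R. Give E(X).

E(X) = 67.536

E(R) = 0.9·53.6 = 48.24.
E(X) = 1.4·48.24 = 67.536.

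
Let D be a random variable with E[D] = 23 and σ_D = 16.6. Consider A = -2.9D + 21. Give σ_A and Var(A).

σ_A = 48.14, Var(A) = 2317.4596

A = -2.9D + 21 is linear with a = -2.9, b = 21.
σ_A = |a|·σ_D = |-2.9|·16.6 = 48.14.
Var(D) = 16.6² = 275.56.
Var(A) = a²·Var(D) = (-2.9)²·275.56 = 2317.4596 (the additive constant 21 does not affect variance).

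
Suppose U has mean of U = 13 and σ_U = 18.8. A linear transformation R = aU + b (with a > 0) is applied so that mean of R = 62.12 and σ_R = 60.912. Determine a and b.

σ_R = a·σ_U (a > 0), so a = 60.912/18.8 = 3.24.
mean of R = a·mean of U + b, so b = 62.12 − 3.24·13 = 20.

a = 3.24, b = 20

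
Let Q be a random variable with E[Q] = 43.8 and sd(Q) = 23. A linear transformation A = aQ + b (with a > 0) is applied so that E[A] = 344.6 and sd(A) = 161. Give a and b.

a = 7, b = 38

sd(A) = a·sd(Q) (a > 0), so a = 161/23 = 7.
E[A] = a·E[Q] + b, so b = 344.6 − 7·43.8 = 38.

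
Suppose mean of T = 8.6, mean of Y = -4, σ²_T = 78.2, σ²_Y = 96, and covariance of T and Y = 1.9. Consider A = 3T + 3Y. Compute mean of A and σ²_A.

mean of A = 13.8, σ²_A = 1602

mean of A = 3·mean of T + 3·mean of Y = 3·8.6 + 3·(-4) = 13.8.
σ²_A = a²·σ²_T + b²·σ²_Y + 2ab·covariance of T and Y with a = 3, b = 3.
= 3²·78.2 + 3²·96 + 2·3·3·1.9
= 703.8 + 864 + 34.2 = 1602.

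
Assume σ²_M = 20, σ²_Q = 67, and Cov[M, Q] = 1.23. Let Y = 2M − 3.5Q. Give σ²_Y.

σ²_Y = 883.53

σ²_Y = a²·σ²_M + b²·σ²_Q + 2ab·Cov[M, Q] with a = 2, b = -3.5.
= 2²·20 + (-3.5)²·67 + 2·2·(-3.5)·1.23
= 80 + 820.75 + (-17.22) = 883.53.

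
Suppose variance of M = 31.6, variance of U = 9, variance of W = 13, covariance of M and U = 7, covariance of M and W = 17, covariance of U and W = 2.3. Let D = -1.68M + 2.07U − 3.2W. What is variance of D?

variance of D = 364.49914

variance of D = a²·variance of M + b²·variance of U + c²·variance of W + 2ab·covariance of M and U + 2ac·covariance of M and W + 2bc·covariance of U and W, with a = -1.68, b = 2.07, c = -3.2.
= 89.18784 + 38.5641 + 133.12 + (-48.6864) + 182.784 + (-30.4704)
= 364.49914.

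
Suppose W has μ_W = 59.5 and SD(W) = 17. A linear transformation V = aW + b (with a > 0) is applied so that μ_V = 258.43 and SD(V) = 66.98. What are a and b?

a = 3.94, b = 24

SD(V) = a·SD(W) (a > 0), so a = 66.98/17 = 3.94.
μ_V = a·μ_W + b, so b = 258.43 − 3.94·59.5 = 24.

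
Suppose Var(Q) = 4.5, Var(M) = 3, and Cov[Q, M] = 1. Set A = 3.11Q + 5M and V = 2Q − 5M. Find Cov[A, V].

Cov[A, V] = -52.56

By bilinearity, Cov[A, V] = ac·Var(Q) + bd·Var(M) + (ad+bc)·Cov[Q, M], with a=3.11, b=5, c=2, d=-5.
ac·Var(Q) = 3.11·2·4.5 = 27.99
bd·Var(M) = 5·(-5)·3 = -75
(ad+bc)·Cov[Q, M] = (-5.55)·1 = -5.55
Cov[A, V] = 27.99 + (-75) + (-5.55) = -52.56.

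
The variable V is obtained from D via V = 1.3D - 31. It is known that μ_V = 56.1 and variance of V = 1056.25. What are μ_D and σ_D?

From V = 1.3D - 31: μ_V = a·μ_D + b, so μ_D = (μ_V − b)/a = (56.1 − (-31))/1.3 = 67.
σ_V = √1056.25 = 32.5.
σ_V = |a|·σ_D, so σ_D = 32.5/|1.3| = 25.

μ_D = 67, σ_D = 25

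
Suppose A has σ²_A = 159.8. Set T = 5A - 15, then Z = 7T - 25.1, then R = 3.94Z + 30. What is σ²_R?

σ²_T = 5²·159.8 = 3995.
σ²_Z = 7²·3995 = 195755.
σ²_R = 3.94²·195755 = 3038822.318.

σ²_R = 3038822.318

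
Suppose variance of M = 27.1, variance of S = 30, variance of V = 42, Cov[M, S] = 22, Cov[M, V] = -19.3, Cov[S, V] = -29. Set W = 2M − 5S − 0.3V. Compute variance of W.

variance of W = a²·variance of M + b²·variance of S + c²·variance of V + 2ab·Cov[M, S] + 2ac·Cov[M, V] + 2bc·Cov[S, V], with a = 2, b = -5, c = -0.3.
= 108.4 + 750 + 3.78 + (-440) + 23.16 + (-87)
= 358.34.

variance of W = 358.34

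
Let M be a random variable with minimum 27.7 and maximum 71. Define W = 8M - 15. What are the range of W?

Range of M = 71 − 27.7 = 43.3.
Range(W) = |a|·Range(M) = |8|·43.3 = 346.4.

Range(W) = 346.4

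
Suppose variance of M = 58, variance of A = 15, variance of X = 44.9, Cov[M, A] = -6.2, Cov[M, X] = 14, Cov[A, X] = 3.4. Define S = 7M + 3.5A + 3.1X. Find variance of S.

variance of S = 3834.819

variance of S = a²·variance of M + b²·variance of A + c²·variance of X + 2ab·Cov[M, A] + 2ac·Cov[M, X] + 2bc·Cov[A, X], with a = 7, b = 3.5, c = 3.1.
= 2842 + 183.75 + 431.489 + (-303.8) + 607.6 + 73.78
= 3834.819.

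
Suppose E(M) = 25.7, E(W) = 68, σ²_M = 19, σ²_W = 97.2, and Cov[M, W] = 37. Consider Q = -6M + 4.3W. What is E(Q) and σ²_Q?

E(Q) = 138.2, σ²_Q = 572.028

E(Q) = (-6)·E(M) + 4.3·E(W) = (-6)·25.7 + 4.3·68 = 138.2.
σ²_Q = a²·σ²_M + b²·σ²_W + 2ab·Cov[M, W] with a = -6, b = 4.3.
= (-6)²·19 + 4.3²·97.2 + 2·(-6)·4.3·37
= 684 + 1797.228 + (-1909.2) = 572.028.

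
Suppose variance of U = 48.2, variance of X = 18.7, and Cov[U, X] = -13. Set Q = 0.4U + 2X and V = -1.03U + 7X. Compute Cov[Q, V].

By bilinearity, Cov[Q, V] = ac·variance of U + bd·variance of X + (ad+bc)·Cov[U, X], with a=0.4, b=2, c=-1.03, d=7.
ac·variance of U = 0.4·(-1.03)·48.2 = -19.8584
bd·variance of X = 2·7·18.7 = 261.8
(ad+bc)·Cov[U, X] = (0.74)·(-13) = -9.62
Cov[Q, V] = -19.8584 + 261.8 + (-9.62) = 232.3216.

Cov[Q, V] = 232.3216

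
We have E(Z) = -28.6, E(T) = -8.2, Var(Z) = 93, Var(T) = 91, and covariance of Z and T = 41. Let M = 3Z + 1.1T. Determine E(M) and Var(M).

E(M) = 3·E(Z) + 1.1·E(T) = 3·(-28.6) + 1.1·(-8.2) = -94.82.
Var(M) = a²·Var(Z) + b²·Var(T) + 2ab·covariance of Z and T with a = 3, b = 1.1.
= 3²·93 + 1.1²·91 + 2·3·1.1·41
= 837 + 110.11 + 270.6 = 1217.71.

E(M) = -94.82, Var(M) = 1217.71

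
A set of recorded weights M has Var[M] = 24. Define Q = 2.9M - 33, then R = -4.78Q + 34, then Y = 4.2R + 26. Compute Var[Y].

Var[Q] = 2.9²·24 = 201.84.
Var[R] = (-4.78)²·201.84 = 4611.721056.
Var[Y] = 4.2²·4611.721056 = 81350.75942784.

Var[Y] = 81350.75942784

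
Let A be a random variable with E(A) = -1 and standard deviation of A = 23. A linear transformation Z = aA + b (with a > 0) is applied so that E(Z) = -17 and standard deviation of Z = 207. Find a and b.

standard deviation of Z = a·standard deviation of A (a > 0), so a = 207/23 = 9.
E(Z) = a·E(A) + b, so b = -17 − 9·(-1) = -8.

a = 9, b = -8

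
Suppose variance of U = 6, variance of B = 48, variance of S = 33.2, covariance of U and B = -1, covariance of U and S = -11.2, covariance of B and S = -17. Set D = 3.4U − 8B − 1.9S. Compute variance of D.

variance of D = 2943.516

variance of D = a²·variance of U + b²·variance of B + c²·variance of S + 2ab·covariance of U and B + 2ac·covariance of U and S + 2bc·covariance of B and S, with a = 3.4, b = -8, c = -1.9.
= 69.36 + 3072 + 119.852 + 54.4 + 144.704 + (-516.8)
= 2943.516.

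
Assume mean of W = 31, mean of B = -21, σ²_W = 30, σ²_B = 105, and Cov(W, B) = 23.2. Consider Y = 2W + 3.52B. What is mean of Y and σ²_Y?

mean of Y = -11.92, σ²_Y = 1747.648

mean of Y = 2·mean of W + 3.52·mean of B = 2·31 + 3.52·(-21) = -11.92.
σ²_Y = a²·σ²_W + b²·σ²_B + 2ab·Cov(W, B) with a = 2, b = 3.52.
= 2²·30 + 3.52²·105 + 2·2·3.52·23.2
= 120 + 1300.992 + 326.656 = 1747.648.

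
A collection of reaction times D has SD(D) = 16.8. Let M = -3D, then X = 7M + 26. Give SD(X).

SD(X) = 352.8

SD(M) = |-3|·16.8 = 50.4.
SD(X) = |7|·50.4 = 352.8.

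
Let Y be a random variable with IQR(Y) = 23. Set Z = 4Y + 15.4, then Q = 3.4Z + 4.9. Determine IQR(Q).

IQR(Q) = 312.8

IQR(Z) = |4|·23 = 92.
IQR(Q) = |3.4|·92 = 312.8.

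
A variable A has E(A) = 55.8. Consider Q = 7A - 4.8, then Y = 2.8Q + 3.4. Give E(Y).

E(Y) = 1083.64

E(Q) = 7·55.8 + (-4.8) = 385.8.
E(Y) = 2.8·385.8 + 3.4 = 1083.64.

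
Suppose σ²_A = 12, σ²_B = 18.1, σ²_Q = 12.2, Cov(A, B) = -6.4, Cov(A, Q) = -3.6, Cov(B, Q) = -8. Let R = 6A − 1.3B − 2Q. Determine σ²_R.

σ²_R = 656.029

σ²_R = a²·σ²_A + b²·σ²_B + c²·σ²_Q + 2ab·Cov(A, B) + 2ac·Cov(A, Q) + 2bc·Cov(B, Q), with a = 6, b = -1.3, c = -2.
= 432 + 30.589 + 48.8 + 99.84 + 86.4 + (-41.6)
= 656.029.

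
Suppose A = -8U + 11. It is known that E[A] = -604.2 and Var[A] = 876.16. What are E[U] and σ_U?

E[U] = 76.9, σ_U = 3.7

From A = -8U + 11: E[A] = a·E[U] + b, so E[U] = (E[A] − b)/a = (-604.2 − 11)/(-8) = 76.9.
σ_A = √876.16 = 29.6.
σ_A = |a|·σ_U, so σ_U = 29.6/|-8| = 3.7.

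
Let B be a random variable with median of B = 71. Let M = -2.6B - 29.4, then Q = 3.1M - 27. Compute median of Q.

median of M = (-2.6)·71 + (-29.4) = -214.
median of Q = 3.1·(-214) + (-27) = -690.4.

median of Q = -690.4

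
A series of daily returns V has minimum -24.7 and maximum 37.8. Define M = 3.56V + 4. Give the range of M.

Range of V = 37.8 − (-24.7) = 62.5.
Range(M) = |a|·Range(V) = |3.56|·62.5 = 222.5.

Range(M) = 222.5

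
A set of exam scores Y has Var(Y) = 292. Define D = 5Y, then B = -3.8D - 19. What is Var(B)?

Var(D) = 5²·292 = 7300.
Var(B) = (-3.8)²·7300 = 105412.

Var(B) = 105412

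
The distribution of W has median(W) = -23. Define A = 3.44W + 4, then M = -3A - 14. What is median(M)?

median(A) = 3.44·(-23) + 4 = -75.12.
median(M) = (-3)·(-75.12) + (-14) = 211.36.

median(M) = 211.36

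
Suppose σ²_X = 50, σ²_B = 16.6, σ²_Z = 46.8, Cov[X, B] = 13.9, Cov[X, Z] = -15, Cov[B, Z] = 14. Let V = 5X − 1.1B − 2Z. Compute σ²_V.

σ²_V = 1665.986

σ²_V = a²·σ²_X + b²·σ²_B + c²·σ²_Z + 2ab·Cov[X, B] + 2ac·Cov[X, Z] + 2bc·Cov[B, Z], with a = 5, b = -1.1, c = -2.
= 1250 + 20.086 + 187.2 + (-152.9) + 300 + 61.6
= 1665.986.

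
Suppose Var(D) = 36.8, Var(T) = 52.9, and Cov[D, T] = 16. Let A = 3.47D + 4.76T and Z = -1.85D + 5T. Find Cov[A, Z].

Cov[A, Z] = 1159.4864

By bilinearity, Cov[A, Z] = ac·Var(D) + bd·Var(T) + (ad+bc)·Cov[D, T], with a=3.47, b=4.76, c=-1.85, d=5.
ac·Var(D) = 3.47·(-1.85)·36.8 = -236.2376
bd·Var(T) = 4.76·5·52.9 = 1259.02
(ad+bc)·Cov[D, T] = (8.544)·16 = 136.704
Cov[A, Z] = -236.2376 + 1259.02 + 136.704 = 1159.4864.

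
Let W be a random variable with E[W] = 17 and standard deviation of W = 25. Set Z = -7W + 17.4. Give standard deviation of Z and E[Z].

standard deviation of Z = 175, E[Z] = -101.6

Z = -7W + 17.4 is linear with a = -7, b = 17.4.
standard deviation of Z = |a|·standard deviation of W = |-7|·25 = 175.
E[Z] = a·E[W] + b = (-7)·17 + 17.4 = -101.6.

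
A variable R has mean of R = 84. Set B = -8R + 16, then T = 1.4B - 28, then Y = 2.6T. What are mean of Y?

mean of B = (-8)·84 + 16 = -656.
mean of T = 1.4·(-656) + (-28) = -946.4.
mean of Y = 2.6·(-946.4) = -2460.64.

mean of Y = -2460.64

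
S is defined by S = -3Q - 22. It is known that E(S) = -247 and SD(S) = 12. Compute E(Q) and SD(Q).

From S = -3Q - 22: E(S) = a·E(Q) + b, so E(Q) = (E(S) − b)/a = (-247 − (-22))/(-3) = 75.
SD(S) = |a|·SD(Q), so SD(Q) = 12/|-3| = 4.

E(Q) = 75, SD(Q) = 4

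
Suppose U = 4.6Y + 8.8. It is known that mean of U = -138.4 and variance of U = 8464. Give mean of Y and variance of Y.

mean of Y = -32, variance of Y = 400

From U = 4.6Y + 8.8: mean of U = a·mean of Y + b, so mean of Y = (mean of U − b)/a = (-138.4 − 8.8)/4.6 = -32.
variance of U = a²·variance of Y, so variance of Y = 8464/4.6² = 400.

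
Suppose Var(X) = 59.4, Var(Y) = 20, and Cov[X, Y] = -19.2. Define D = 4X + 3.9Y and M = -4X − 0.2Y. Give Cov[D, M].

Cov[D, M] = -651.12

By bilinearity, Cov[D, M] = ac·Var(X) + bd·Var(Y) + (ad+bc)·Cov[X, Y], with a=4, b=3.9, c=-4, d=-0.2.
ac·Var(X) = 4·(-4)·59.4 = -950.4
bd·Var(Y) = 3.9·(-0.2)·20 = -15.6
(ad+bc)·Cov[X, Y] = (-16.4)·(-19.2) = 314.88
Cov[D, M] = -950.4 + (-15.6) + 314.88 = -651.12.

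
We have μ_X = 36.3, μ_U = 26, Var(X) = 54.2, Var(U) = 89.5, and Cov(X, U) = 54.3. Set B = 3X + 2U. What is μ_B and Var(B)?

μ_B = 3·μ_X + 2·μ_U = 3·36.3 + 2·26 = 160.9.
Var(B) = a²·Var(X) + b²·Var(U) + 2ab·Cov(X, U) with a = 3, b = 2.
= 3²·54.2 + 2²·89.5 + 2·3·2·54.3
= 487.8 + 358 + 651.6 = 1497.4.

μ_B = 160.9, Var(B) = 1497.4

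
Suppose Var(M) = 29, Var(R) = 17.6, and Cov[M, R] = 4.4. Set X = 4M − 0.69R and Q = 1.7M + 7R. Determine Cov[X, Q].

By bilinearity, Cov[X, Q] = ac·Var(M) + bd·Var(R) + (ad+bc)·Cov[M, R], with a=4, b=-0.69, c=1.7, d=7.
ac·Var(M) = 4·1.7·29 = 197.2
bd·Var(R) = (-0.69)·7·17.6 = -85.008
(ad+bc)·Cov[M, R] = (26.827)·4.4 = 118.0388
Cov[X, Q] = 197.2 + (-85.008) + 118.0388 = 230.2308.

Cov[X, Q] = 230.2308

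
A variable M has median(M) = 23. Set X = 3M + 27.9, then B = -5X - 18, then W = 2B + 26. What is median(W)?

median(X) = 3·23 + 27.9 = 96.9.
median(B) = (-5)·96.9 + (-18) = -502.5.
median(W) = 2·(-502.5) + 26 = -979.

median(W) = -979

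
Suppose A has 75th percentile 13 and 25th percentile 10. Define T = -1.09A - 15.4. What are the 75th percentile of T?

75th percentile of T = -26.3

Since a = -1.09 < 0 the transformation is decreasing, reversing order: the 75th percentile of T corresponds to the 25th percentile of A.
So P_{75}(T) = a·P_{25}(A) + b = (-1.09)·10 + (-15.4) = -26.3.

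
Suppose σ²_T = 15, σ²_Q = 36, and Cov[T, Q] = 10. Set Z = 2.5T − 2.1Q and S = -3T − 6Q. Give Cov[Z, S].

By bilinearity, Cov[Z, S] = ac·σ²_T + bd·σ²_Q + (ad+bc)·Cov[T, Q], with a=2.5, b=-2.1, c=-3, d=-6.
ac·σ²_T = 2.5·(-3)·15 = -112.5
bd·σ²_Q = (-2.1)·(-6)·36 = 453.6
(ad+bc)·Cov[T, Q] = (-8.7)·10 = -87
Cov[Z, S] = -112.5 + 453.6 + (-87) = 254.1.

Cov[Z, S] = 254.1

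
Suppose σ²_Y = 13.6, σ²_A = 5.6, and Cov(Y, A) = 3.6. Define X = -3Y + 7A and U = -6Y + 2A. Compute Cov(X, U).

Cov(X, U) = 150.4

By bilinearity, Cov(X, U) = ac·σ²_Y + bd·σ²_A + (ad+bc)·Cov(Y, A), with a=-3, b=7, c=-6, d=2.
ac·σ²_Y = (-3)·(-6)·13.6 = 244.8
bd·σ²_A = 7·2·5.6 = 78.4
(ad+bc)·Cov(Y, A) = (-48)·3.6 = -172.8
Cov(X, U) = 244.8 + 78.4 + (-172.8) = 150.4.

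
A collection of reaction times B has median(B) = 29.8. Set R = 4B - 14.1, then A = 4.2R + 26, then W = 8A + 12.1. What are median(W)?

median(W) = 3751.46

median(R) = 4·29.8 + (-14.1) = 105.1.
median(A) = 4.2·105.1 + 26 = 467.42.
median(W) = 8·467.42 + 12.1 = 3751.46.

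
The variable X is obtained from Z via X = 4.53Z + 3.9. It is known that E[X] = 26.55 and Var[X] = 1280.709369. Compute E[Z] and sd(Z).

From X = 4.53Z + 3.9: E[X] = a·E[Z] + b, so E[Z] = (E[X] − b)/a = (26.55 − 3.9)/4.53 = 5.
sd(X) = √1280.709369 = 35.787.
sd(X) = |a|·sd(Z), so sd(Z) = 35.787/|4.53| = 7.9.

E[Z] = 5, sd(Z) = 7.9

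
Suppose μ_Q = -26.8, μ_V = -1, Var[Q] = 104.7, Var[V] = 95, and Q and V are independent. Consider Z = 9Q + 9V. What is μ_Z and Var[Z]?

μ_Z = 9·μ_Q + 9·μ_V = 9·(-26.8) + 9·(-1) = -250.2.
Var[Z] = a²·Var[Q] + b²·Var[V] + 2ab·covariance of Q and V with a = 9, b = 9.
Independence gives covariance of Q and V = 0.
= 9²·104.7 + 9²·95 + 2·9·9·0
= 8480.7 + 7695 + 0 = 16175.7.

μ_Z = -250.2, Var[Z] = 16175.7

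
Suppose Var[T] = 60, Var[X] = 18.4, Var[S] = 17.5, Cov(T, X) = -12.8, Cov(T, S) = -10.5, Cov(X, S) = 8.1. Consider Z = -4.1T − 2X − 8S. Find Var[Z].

Var[Z] = a²·Var[T] + b²·Var[X] + c²·Var[S] + 2ab·Cov(T, X) + 2ac·Cov(T, S) + 2bc·Cov(X, S), with a = -4.1, b = -2, c = -8.
= 1008.6 + 73.6 + 1120 + (-209.92) + (-688.8) + 259.2
= 1562.68.

Var[Z] = 1562.68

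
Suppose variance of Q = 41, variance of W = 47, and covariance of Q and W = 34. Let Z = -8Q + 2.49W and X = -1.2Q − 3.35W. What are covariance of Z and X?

By bilinearity, covariance of Z and X = ac·variance of Q + bd·variance of W + (ad+bc)·covariance of Q and W, with a=-8, b=2.49, c=-1.2, d=-3.35.
ac·variance of Q = (-8)·(-1.2)·41 = 393.6
bd·variance of W = 2.49·(-3.35)·47 = -392.0505
(ad+bc)·covariance of Q and W = (23.812)·34 = 809.608
covariance of Z and X = 393.6 + (-392.0505) + 809.608 = 811.1575.

covariance of Z and X = 811.1575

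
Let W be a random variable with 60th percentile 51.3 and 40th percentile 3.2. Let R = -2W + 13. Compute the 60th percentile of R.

60th percentile of R = 6.6

Since a = -2 < 0 the transformation is decreasing, reversing order: the 60th percentile of R corresponds to the 40th percentile of W.
So P_{60}(R) = a·P_{40}(W) + b = (-2)·3.2 + 13 = 6.6.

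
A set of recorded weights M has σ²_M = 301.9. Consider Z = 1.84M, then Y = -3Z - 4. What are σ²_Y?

σ²_Y = 9199.01376

σ²_Z = 1.84²·301.9 = 1022.11264.
σ²_Y = (-3)²·1022.11264 = 9199.01376.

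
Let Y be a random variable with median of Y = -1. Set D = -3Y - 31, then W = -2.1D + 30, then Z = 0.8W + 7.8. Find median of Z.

median of Z = 78.84

median of D = (-3)·(-1) + (-31) = -28.
median of W = (-2.1)·(-28) + 30 = 88.8.
median of Z = 0.8·88.8 + 7.8 = 78.84.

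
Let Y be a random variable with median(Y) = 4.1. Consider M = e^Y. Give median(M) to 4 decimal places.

median(M) = 60.3403

e^Y is monotone on this domain, so median(M) = exp(4.1) ≈ 60.3403.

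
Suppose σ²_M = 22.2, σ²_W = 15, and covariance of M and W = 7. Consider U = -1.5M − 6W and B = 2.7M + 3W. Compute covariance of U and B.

By bilinearity, covariance of U and B = ac·σ²_M + bd·σ²_W + (ad+bc)·covariance of M and W, with a=-1.5, b=-6, c=2.7, d=3.
ac·σ²_M = (-1.5)·2.7·22.2 = -89.91
bd·σ²_W = (-6)·3·15 = -270
(ad+bc)·covariance of M and W = (-20.7)·7 = -144.9
covariance of U and B = -89.91 + (-270) + (-144.9) = -504.81.

covariance of U and B = -504.81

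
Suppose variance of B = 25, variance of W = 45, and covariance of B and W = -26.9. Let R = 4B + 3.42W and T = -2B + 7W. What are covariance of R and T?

By bilinearity, covariance of R and T = ac·variance of B + bd·variance of W + (ad+bc)·covariance of B and W, with a=4, b=3.42, c=-2, d=7.
ac·variance of B = 4·(-2)·25 = -200
bd·variance of W = 3.42·7·45 = 1077.3
(ad+bc)·covariance of B and W = (21.16)·(-26.9) = -569.204
covariance of R and T = -200 + 1077.3 + (-569.204) = 308.096.

covariance of R and T = 308.096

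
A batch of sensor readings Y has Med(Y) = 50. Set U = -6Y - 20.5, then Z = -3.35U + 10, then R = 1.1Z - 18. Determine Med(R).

Med(U) = (-6)·50 + (-20.5) = -320.5.
Med(Z) = (-3.35)·(-320.5) + 10 = 1083.675.
Med(R) = 1.1·1083.675 + (-18) = 1174.0425.

Med(R) = 1174.0425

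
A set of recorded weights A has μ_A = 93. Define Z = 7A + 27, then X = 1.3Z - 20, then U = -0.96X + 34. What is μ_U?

μ_Z = 7·93 + 27 = 678.
μ_X = 1.3·678 + (-20) = 861.4.
μ_U = (-0.96)·861.4 + 34 = -792.944.

μ_U = -792.944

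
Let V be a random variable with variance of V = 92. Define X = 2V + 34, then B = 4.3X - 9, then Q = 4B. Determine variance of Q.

variance of X = 2²·92 = 368.
variance of B = 4.3²·368 = 6804.32.
variance of Q = 4²·6804.32 = 108869.12.

variance of Q = 108869.12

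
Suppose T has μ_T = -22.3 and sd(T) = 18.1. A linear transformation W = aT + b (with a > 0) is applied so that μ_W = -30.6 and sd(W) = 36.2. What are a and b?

sd(W) = a·sd(T) (a > 0), so a = 36.2/18.1 = 2.
μ_W = a·μ_T + b, so b = -30.6 − 2·(-22.3) = 14.

a = 2, b = 14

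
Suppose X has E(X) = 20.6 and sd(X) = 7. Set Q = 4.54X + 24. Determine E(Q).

E(Q) = 117.524

Q = 4.54X + 24 is linear with a = 4.54, b = 24.
E(Q) = a·E(X) + b = 4.54·20.6 + 24 = 117.524.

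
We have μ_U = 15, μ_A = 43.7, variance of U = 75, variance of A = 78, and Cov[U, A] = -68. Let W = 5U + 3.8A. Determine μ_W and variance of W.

μ_W = 5·μ_U + 3.8·μ_A = 5·15 + 3.8·43.7 = 241.06.
variance of W = a²·variance of U + b²·variance of A + 2ab·Cov[U, A] with a = 5, b = 3.8.
= 5²·75 + 3.8²·78 + 2·5·3.8·(-68)
= 1875 + 1126.32 + (-2584) = 417.32.

μ_W = 241.06, variance of W = 417.32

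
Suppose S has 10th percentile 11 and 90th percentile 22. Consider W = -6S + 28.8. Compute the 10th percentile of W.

Since a = -6 < 0 the transformation is decreasing, reversing order: the 10th percentile of W corresponds to the 90th percentile of S.
So P_{10}(W) = a·P_{90}(S) + b = (-6)·22 + 28.8 = -103.2.

10th percentile of W = -103.2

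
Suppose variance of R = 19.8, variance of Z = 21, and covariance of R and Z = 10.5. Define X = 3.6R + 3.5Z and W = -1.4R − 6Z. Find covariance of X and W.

By bilinearity, covariance of X and W = ac·variance of R + bd·variance of Z + (ad+bc)·covariance of R and Z, with a=3.6, b=3.5, c=-1.4, d=-6.
ac·variance of R = 3.6·(-1.4)·19.8 = -99.792
bd·variance of Z = 3.5·(-6)·21 = -441
(ad+bc)·covariance of R and Z = (-26.5)·10.5 = -278.25
covariance of X and W = -99.792 + (-441) + (-278.25) = -819.042.

covariance of X and W = -819.042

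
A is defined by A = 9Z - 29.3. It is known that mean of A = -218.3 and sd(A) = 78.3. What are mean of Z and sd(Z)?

From A = 9Z - 29.3: mean of A = a·mean of Z + b, so mean of Z = (mean of A − b)/a = (-218.3 − (-29.3))/9 = -21.
sd(A) = |a|·sd(Z), so sd(Z) = 78.3/|9| = 8.7.

mean of Z = -21, sd(Z) = 8.7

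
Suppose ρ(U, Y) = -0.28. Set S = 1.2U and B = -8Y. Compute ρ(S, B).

Linear rescalings preserve |correlation|; the slopes 1.2 and -8 have opposite signs, so the correlation flips sign: ρ(S, B) = −ρ(U, Y) = 0.28.

ρ(S, B) = 0.28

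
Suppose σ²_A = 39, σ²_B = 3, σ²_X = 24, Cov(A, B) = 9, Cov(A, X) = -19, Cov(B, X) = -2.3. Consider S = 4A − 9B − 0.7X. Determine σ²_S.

σ²_S = a²·σ²_A + b²·σ²_B + c²·σ²_X + 2ab·Cov(A, B) + 2ac·Cov(A, X) + 2bc·Cov(B, X), with a = 4, b = -9, c = -0.7.
= 624 + 243 + 11.76 + (-648) + 106.4 + (-28.98)
= 308.18.

σ²_S = 308.18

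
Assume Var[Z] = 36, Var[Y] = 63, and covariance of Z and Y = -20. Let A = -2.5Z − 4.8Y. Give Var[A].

Var[A] = a²·Var[Z] + b²·Var[Y] + 2ab·covariance of Z and Y with a = -2.5, b = -4.8.
= (-2.5)²·36 + (-4.8)²·63 + 2·(-2.5)·(-4.8)·(-20)
= 225 + 1451.52 + (-480) = 1196.52.

Var[A] = 1196.52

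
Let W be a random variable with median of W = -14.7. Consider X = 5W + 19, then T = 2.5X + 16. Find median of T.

median of X = 5·(-14.7) + 19 = -54.5.
median of T = 2.5·(-54.5) + 16 = -120.25.

median of T = -120.25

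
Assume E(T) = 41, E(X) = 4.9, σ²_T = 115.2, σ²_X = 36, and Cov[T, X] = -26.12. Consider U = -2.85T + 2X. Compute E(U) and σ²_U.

E(U) = (-2.85)·E(T) + 2·E(X) = (-2.85)·41 + 2·4.9 = -107.05.
σ²_U = a²·σ²_T + b²·σ²_X + 2ab·Cov[T, X] with a = -2.85, b = 2.
= (-2.85)²·115.2 + 2²·36 + 2·(-2.85)·2·(-26.12)
= 935.712 + 144 + 297.768 = 1377.48.

E(U) = -107.05, σ²_U = 1377.48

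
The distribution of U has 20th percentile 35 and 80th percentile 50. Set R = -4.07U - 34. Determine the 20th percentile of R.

20th percentile of R = -237.5

Since a = -4.07 < 0 the transformation is decreasing, reversing order: the 20th percentile of R corresponds to the 80th percentile of U.
So P_{20}(R) = a·P_{80}(U) + b = (-4.07)·50 + (-34) = -237.5.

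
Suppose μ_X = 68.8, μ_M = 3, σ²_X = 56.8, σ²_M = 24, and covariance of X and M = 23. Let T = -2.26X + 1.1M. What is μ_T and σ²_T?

μ_T = (-2.26)·μ_X + 1.1·μ_M = (-2.26)·68.8 + 1.1·3 = -152.188.
σ²_T = a²·σ²_X + b²·σ²_M + 2ab·covariance of X and M with a = -2.26, b = 1.1.
= (-2.26)²·56.8 + 1.1²·24 + 2·(-2.26)·1.1·23
= 290.11168 + 29.04 + (-114.356) = 204.79568.

μ_T = -152.188, σ²_T = 204.79568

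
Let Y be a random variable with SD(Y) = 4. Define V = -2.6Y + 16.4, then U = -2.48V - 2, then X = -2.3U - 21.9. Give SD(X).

SD(X) = 59.3216

SD(V) = |-2.6|·4 = 10.4.
SD(U) = |-2.48|·10.4 = 25.792.
SD(X) = |-2.3|·25.792 = 59.3216.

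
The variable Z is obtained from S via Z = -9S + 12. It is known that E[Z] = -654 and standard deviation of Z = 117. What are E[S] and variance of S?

From Z = -9S + 12: E[Z] = a·E[S] + b, so E[S] = (E[Z] − b)/a = (-654 − 12)/(-9) = 74.
variance of Z = 117² = 13689.
variance of Z = a²·variance of S, so variance of S = 13689/(-9)² = 169.

E[S] = 74, variance of S = 169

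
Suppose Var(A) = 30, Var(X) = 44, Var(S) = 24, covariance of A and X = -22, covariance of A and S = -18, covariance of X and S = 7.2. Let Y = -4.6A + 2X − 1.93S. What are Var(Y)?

Var(Y) = 929.8056

Var(Y) = a²·Var(A) + b²·Var(X) + c²·Var(S) + 2ab·covariance of A and X + 2ac·covariance of A and S + 2bc·covariance of X and S, with a = -4.6, b = 2, c = -1.93.
= 634.8 + 176 + 89.3976 + 404.8 + (-319.608) + (-55.584)
= 929.8056.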